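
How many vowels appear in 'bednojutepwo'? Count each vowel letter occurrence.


Scanning each character of 'bednojutepwo':
  Position 1: 'b' -> consonant (running count: 0)
  Position 2: 'e' -> vowel (running count: 1)
  Position 3: 'd' -> consonant (running count: 1)
  Position 4: 'n' -> consonant (running count: 1)
  Position 5: 'o' -> vowel (running count: 2)
  Position 6: 'j' -> consonant (running count: 2)
  Position 7: 'u' -> vowel (running count: 3)
  Position 8: 't' -> consonant (running count: 3)
  Position 9: 'e' -> vowel (running count: 4)
  Position 10: 'p' -> consonant (running count: 4)
  Position 11: 'w' -> consonant (running count: 4)
  Position 12: 'o' -> vowel (running count: 5)
Total vowels: 5

5


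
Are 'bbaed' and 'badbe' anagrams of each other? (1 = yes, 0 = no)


Sort characters of 'bbaed': 'abbde'
Sort characters of 'badbe': 'abbde'
Sorted forms match -> they ARE anagrams
Result: 1

1


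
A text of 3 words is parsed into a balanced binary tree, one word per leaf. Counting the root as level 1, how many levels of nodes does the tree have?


In a balanced binary tree with n leaves the deepest leaf is ceil(log2(n)) edges below the root,
so counting node levels inclusive of root and leaves gives ceil(log2(n)) + 1 levels.
log2(3) = 1.5850
ceil(1.5850) = 2
levels = 2 + 1 = 3

3


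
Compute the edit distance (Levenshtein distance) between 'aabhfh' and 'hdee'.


Building DP table for s1='aabhfh' (len 6) and s2='hdee' (len 4):
       h  d  e  e
    0  1  2  3  4
  a 1  1  2  3  4
  a 2  2  2  3  4
  b 3  3  3  3  4
  h 4  3  4  4  4
  f 5  4  4  5  5
  h 6  5  5  5  6
Edit distance = dp[6][4] = 6

6


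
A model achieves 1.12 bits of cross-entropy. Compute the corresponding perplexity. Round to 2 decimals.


Perplexity formula: PP = 2^H
H = 1.12
PP = 2^1.12
Decompose: 2^1.12 = 2^1 * 2^0.12
2^1 = 2, 2^0.12 ~ 1.0867349
PP ~ 2 * 1.0867349 = 2.1734698
Rounded to 2 decimals: 2.17

2.17


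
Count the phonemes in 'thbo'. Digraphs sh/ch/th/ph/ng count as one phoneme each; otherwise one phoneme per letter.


Parsing 'thbo' greedily, digraphs first:
  'th' -> digraph (1 consonant phoneme) (phonemes so far: 1)
  'b' -> consonant phoneme (phonemes so far: 2)
  'o' -> vowel phoneme (phonemes so far: 3)
Total phonemes: 3

3


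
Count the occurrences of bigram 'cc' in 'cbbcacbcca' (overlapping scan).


Scanning 'cbbcacbcca' for bigram 'cc':
  Position 0: 'cb' -> no
  Position 1: 'bb' -> no
  Position 2: 'bc' -> no
  Position 3: 'ca' -> no
  Position 4: 'ac' -> no
  Position 5: 'cb' -> no
  Position 6: 'bc' -> no
  Position 7: 'cc' -> MATCH
  Position 8: 'ca' -> no
Total matches: 1

1


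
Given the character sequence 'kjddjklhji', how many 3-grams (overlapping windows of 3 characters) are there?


String 'kjddjklhji' has length L = 10.
Number of overlapping n-grams = L - n + 1
Substituting: 10 - 3 + 1 = 8

8


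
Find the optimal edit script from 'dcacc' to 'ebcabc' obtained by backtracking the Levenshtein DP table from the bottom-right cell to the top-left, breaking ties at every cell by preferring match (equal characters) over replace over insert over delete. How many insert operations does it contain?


Edit distance = 3. Backtracking from cell (5, 6) with preference match > replace > insert > delete,
then listing the resulting alignment 'dcacc' -> 'ebcabc' left to right:
  Step 1: insert 'e' [insertion #1]
  Step 2: replace d->b
  Step 3: keep 'c'
  Step 4: keep 'a'
  Step 5: replace c->b
  Step 6: keep 'c'
Total insertions: 1

1


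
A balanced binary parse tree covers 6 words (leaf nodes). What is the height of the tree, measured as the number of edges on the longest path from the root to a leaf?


In a balanced binary tree with n leaves the deepest leaf is ceil(log2(n)) edges below the root.
log2(6) = 2.5850
ceil(2.5850) = 3
height (edges) = 3

3


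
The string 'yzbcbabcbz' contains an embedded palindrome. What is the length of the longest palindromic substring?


Scanning 'yzbcbabcbz' for palindromic substrings.
Substring at positions 1-9: 'zbcbabcbz'.
Check: reverse('zbcbabcbz') = 'zbcbabcbz' -> palindrome confirmed.
Neighbouring characters ('y' / '-') break symmetry, so it cannot extend further.
No longer palindromic substring exists; longest length = 9

9


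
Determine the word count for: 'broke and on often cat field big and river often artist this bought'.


Counting words by splitting on spaces:
  Word 1: 'broke'
  Word 2: 'and'
  Word 3: 'on'
  Word 4: 'often'
  Word 5: 'cat'
  Word 6: 'field'
  Word 7: 'big'
  Word 8: 'and'
  Word 9: 'river'
  Word 10: 'often'
  Word 11: 'artist'
  Word 12: 'this'
  Word 13: 'bought'
Total words: 13

13


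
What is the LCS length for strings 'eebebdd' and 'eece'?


DP table for LCS of 'eebebdd' and 'eece':
       e  e  c  e
    0  0  0  0  0
  e 0  1  1  1  1
  e 0  1  2  2  2
  b 0  1  2  2  2
  e 0  1  2  2  3
  b 0  1  2  2  3
  d 0  1  2  2  3
  d 0  1  2  2  3
LCS: 'eee'
LCS length = 3

3


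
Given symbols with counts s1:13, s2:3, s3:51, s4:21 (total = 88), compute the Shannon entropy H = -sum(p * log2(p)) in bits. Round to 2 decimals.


Computing entropy H = -sum(p_i * log2(p_i)):
  s1: p = 13/88 = 0.1477, -p*log2(p) = 0.4076
  s2: p = 3/88 = 0.0341, -p*log2(p) = 0.1662
  s3: p = 51/88 = 0.5795, -p*log2(p) = 0.4561
  s4: p = 21/88 = 0.2386, -p*log2(p) = 0.4933
H = sum of terms = 1.5232
Rounded to 2 decimals: 1.52

1.52


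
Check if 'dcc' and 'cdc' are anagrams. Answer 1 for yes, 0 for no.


Sort characters of 'dcc': 'ccd'
Sort characters of 'cdc': 'ccd'
Sorted forms match -> they ARE anagrams
Result: 1

1


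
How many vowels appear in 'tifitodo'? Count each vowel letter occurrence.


Scanning each character of 'tifitodo':
  Position 1: 't' -> consonant (running count: 0)
  Position 2: 'i' -> vowel (running count: 1)
  Position 3: 'f' -> consonant (running count: 1)
  Position 4: 'i' -> vowel (running count: 2)
  Position 5: 't' -> consonant (running count: 2)
  Position 6: 'o' -> vowel (running count: 3)
  Position 7: 'd' -> consonant (running count: 3)
  Position 8: 'o' -> vowel (running count: 4)
Total vowels: 4

4


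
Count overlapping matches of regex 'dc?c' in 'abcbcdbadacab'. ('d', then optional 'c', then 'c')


Pattern: dc?c means 'd', then optional 'c', then 'c'.
Scanning 'abcbcdbadacab' position-by-position:
  Pos 0: window 'abc' -> no
  Pos 1: window 'bcb' -> no
  Pos 2: window 'cbc' -> no
  Pos 3: window 'bcd' -> no
  Pos 4: window 'cdb' -> no
  Pos 5: window 'dba' -> no
  Pos 6: window 'bad' -> no
  Pos 7: window 'ada' -> no
  Pos 8: window 'dac' -> no
  Pos 9: window 'aca' -> no
  Pos 10: window 'cab' -> no
  Pos 11: window 'ab' -> no
  Pos 12: window 'b' -> no
Total matches: 0

0


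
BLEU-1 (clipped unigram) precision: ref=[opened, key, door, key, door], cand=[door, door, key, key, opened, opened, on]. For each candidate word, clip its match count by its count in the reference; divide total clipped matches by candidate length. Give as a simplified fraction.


Reference word counts: {'door': 2, 'key': 2, 'opened': 1}
Checking each candidate word (with clipping):
  'door' -> in reference (ref count 2, used 1/2) -> match (matches: 1)
  'door' -> in reference (ref count 2, used 2/2) -> match (matches: 2)
  'key' -> in reference (ref count 2, used 1/2) -> match (matches: 3)
  'key' -> in reference (ref count 2, used 2/2) -> match (matches: 4)
  'opened' -> in reference (ref count 1, used 1/1) -> match (matches: 5)
  'opened' -> ref count 1 already used up (1/1) -> clipped, no match (matches: 5)
  'on' -> not in reference -> no match (matches: 5)
Clipped matches: 5, Candidate length: 7
Precision = 5/7

5/7


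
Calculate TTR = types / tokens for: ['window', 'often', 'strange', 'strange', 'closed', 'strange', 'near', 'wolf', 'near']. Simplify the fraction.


Tokens: 9
Unique types: ('closed', 'near', 'often', 'strange', 'window', 'wolf') = 6
TTR = 6/9
Simplify: divide both by 3 -> 2/3
TTR = 2/3

2/3


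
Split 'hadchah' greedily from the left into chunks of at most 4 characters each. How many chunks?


'hadchah' has 7 characters.
Chunking with max size 4:
  Chunk 1: 'hadc' (positions 0-3)
  Chunk 2: 'hah' (positions 4-6)
Total chunks: ceil(7 / 4) = 2

2


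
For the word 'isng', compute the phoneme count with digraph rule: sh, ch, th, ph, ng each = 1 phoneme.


Parsing 'isng' greedily, digraphs first:
  'i' -> vowel phoneme (phonemes so far: 1)
  's' -> consonant phoneme (phonemes so far: 2)
  'ng' -> digraph (1 consonant phoneme) (phonemes so far: 3)
Total phonemes: 3

3


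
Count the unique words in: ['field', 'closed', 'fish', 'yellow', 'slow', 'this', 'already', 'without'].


Listing all tokens and tracking unique types:
  Token 1: 'field' -> NEW (unique so far: 1)
  Token 2: 'closed' -> NEW (unique so far: 2)
  Token 3: 'fish' -> NEW (unique so far: 3)
  Token 4: 'yellow' -> NEW (unique so far: 4)
  Token 5: 'slow' -> NEW (unique so far: 5)
  Token 6: 'this' -> NEW (unique so far: 6)
  Token 7: 'already' -> NEW (unique so far: 7)
  Token 8: 'without' -> NEW (unique so far: 8)
Unique types: ('already', 'closed', 'field', 'fish', 'slow', 'this', 'without', 'yellow')
Vocabulary size: 8

8


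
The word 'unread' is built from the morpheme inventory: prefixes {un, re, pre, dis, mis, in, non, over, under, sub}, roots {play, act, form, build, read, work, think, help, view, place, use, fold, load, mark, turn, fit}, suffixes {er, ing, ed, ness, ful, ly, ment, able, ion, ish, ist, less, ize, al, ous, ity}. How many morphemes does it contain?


Segmenting 'unread' against the inventory:
  'un' -> prefix (morpheme 1)
  'read' -> root (morpheme 2)
Total morphemes: 2

2


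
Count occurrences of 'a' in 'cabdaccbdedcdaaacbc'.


Scanning 'cabdaccbdedcdaaacbc' for 'a':
  Position 1: 'a' -> MATCH (count: 1)
  Position 4: 'a' -> MATCH (count: 2)
  Position 13: 'a' -> MATCH (count: 3)
  Position 14: 'a' -> MATCH (count: 4)
  Position 15: 'a' -> MATCH (count: 5)
Total occurrences of 'a': 5

5


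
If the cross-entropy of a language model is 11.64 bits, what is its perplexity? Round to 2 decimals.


Perplexity formula: PP = 2^H
H = 11.64
PP = 2^11.64
Decompose: 2^11.64 = 2^11 * 2^0.64
2^11 = 2048, 2^0.64 ~ 1.5583292
PP ~ 2048 * 1.5583292 = 3191.4582016
Rounded to 2 decimals: 3191.46

3191.46


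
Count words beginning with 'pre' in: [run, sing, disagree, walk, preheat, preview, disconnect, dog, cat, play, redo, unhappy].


Checking each word for prefix 'pre':
  'run' -> no (count: 0)
  'sing' -> no (count: 0)
  'disagree' -> no (count: 0)
  'walk' -> no (count: 0)
  'preheat' -> YES, starts with 'pre' (count: 1)
  'preview' -> YES, starts with 'pre' (count: 2)
  'disconnect' -> no (count: 2)
  'dog' -> no (count: 2)
  'cat' -> no (count: 2)
  'play' -> no (count: 2)
  'redo' -> no (count: 2)
  'unhappy' -> no (count: 2)
Total with prefix 'pre': 2

2


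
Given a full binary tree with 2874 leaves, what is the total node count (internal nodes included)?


Leaf nodes (terminals): 2874
Internal nodes = n - 1 = 2874 - 1 = 2873
Total = leaves + internal = 2874 + 2873 = 5747

5747


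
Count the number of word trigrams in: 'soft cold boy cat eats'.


Word trigrams from [5] words:
  Trigram 1: (soft cold boy)
  Trigram 2: (cold boy cat)
  Trigram 3: (boy cat eats)
Total word trigrams: 5 - 2 = 3

3


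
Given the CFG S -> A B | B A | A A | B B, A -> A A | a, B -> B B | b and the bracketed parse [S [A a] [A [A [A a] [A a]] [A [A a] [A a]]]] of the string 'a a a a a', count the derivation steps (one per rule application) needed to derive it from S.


Every bracketed nonterminal node [X ...] in the tree is produced by exactly one rule application.
Reading the tree off as a leftmost derivation:
  Step 1: S  =>  A A   (applied S -> A A)
  Step 2: A A  =>  a A   (applied A -> a)
  Step 3: a A  =>  a A A   (applied A -> A A)
  Step 4: a A A  =>  a A A A   (applied A -> A A)
  Step 5: a A A A  =>  a a A A   (applied A -> a)
  Step 6: a a A A  =>  a a a A   (applied A -> a)
  Step 7: a a a A  =>  a a a A A   (applied A -> A A)
  Step 8: a a a A A  =>  a a a a A   (applied A -> a)
  Step 9: a a a a A  =>  a a a a a   (applied A -> a)
Final yield: a a a a a
Total rewrite steps: 9

9


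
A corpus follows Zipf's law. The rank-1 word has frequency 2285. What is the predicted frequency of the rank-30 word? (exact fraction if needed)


Zipf's law: freq(rank) = f1 / rank
f1 = 2285, rank = 30
freq = 2285 / 30
GCD(2285, 30) = 5
Simplified: 457/6

457/6


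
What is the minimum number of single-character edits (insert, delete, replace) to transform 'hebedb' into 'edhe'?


Building DP table for s1='hebedb' (len 6) and s2='edhe' (len 4):
       e  d  h  e
    0  1  2  3  4
  h 1  1  2  2  3
  e 2  1  2  3  2
  b 3  2  2  3  3
  e 4  3  3  3  3
  d 5  4  3  4  4
  b 6  5  4  4  5
Edit distance = dp[6][4] = 5

5


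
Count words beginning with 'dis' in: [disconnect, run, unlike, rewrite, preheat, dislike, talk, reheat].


Checking each word for prefix 'dis':
  'disconnect' -> YES, starts with 'dis' (count: 1)
  'run' -> no (count: 1)
  'unlike' -> no (count: 1)
  'rewrite' -> no (count: 1)
  'preheat' -> no (count: 1)
  'dislike' -> YES, starts with 'dis' (count: 2)
  'talk' -> no (count: 2)
  'reheat' -> no (count: 2)
Total with prefix 'dis': 2

2


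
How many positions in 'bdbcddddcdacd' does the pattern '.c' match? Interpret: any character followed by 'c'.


Pattern: .c means any character followed by 'c'.
Scanning 'bdbcddddcdacd' position-by-position:
  Pos 0: window 'bd' -> no
  Pos 1: window 'db' -> no
  Pos 2: window 'bc' -> MATCH
  Pos 3: window 'cd' -> no
  Pos 4: window 'dd' -> no
  Pos 5: window 'dd' -> no
  Pos 6: window 'dd' -> no
  Pos 7: window 'dc' -> MATCH
  Pos 8: window 'cd' -> no
  Pos 9: window 'da' -> no
  Pos 10: window 'ac' -> MATCH
  Pos 11: window 'cd' -> no
  Pos 12: window 'd' -> no
Total matches: 3

3


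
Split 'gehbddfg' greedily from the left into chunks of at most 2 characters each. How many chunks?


'gehbddfg' has 8 characters.
Chunking with max size 2:
  Chunk 1: 'ge' (positions 0-1)
  Chunk 2: 'hb' (positions 2-3)
  Chunk 3: 'dd' (positions 4-5)
  Chunk 4: 'fg' (positions 6-7)
Total chunks: ceil(8 / 2) = 4

4


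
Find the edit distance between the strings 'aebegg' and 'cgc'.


Building DP table for s1='aebegg' (len 6) and s2='cgc' (len 3):
       c  g  c
    0  1  2  3
  a 1  1  2  3
  e 2  2  2  3
  b 3  3  3  3
  e 4  4  4  4
  g 5  5  4  5
  g 6  6  5  5
Edit distance = dp[6][3] = 5

5


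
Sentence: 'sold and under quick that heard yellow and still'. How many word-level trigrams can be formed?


Word trigrams from [9] words:
  Trigram 1: (sold and under)
  Trigram 2: (and under quick)
  Trigram 3: (under quick that)
  Trigram 4: (quick that heard)
  Trigram 5: (that heard yellow)
  Trigram 6: (heard yellow and)
  Trigram 7: (yellow and still)
Total word trigrams: 9 - 2 = 7

7


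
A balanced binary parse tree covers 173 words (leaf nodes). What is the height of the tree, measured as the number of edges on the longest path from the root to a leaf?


In a balanced binary tree with n leaves the deepest leaf is ceil(log2(n)) edges below the root.
log2(173) = 7.4346
ceil(7.4346) = 8
height (edges) = 8

8


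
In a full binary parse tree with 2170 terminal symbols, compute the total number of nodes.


Leaf nodes (terminals): 2170
Internal nodes = n - 1 = 2170 - 1 = 2169
Total = leaves + internal = 2170 + 2169 = 4339

4339


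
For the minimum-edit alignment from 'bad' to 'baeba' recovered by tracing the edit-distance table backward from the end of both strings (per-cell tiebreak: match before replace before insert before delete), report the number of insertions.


Edit distance = 3. Backtracking from cell (3, 5) with preference match > replace > insert > delete,
then listing the resulting alignment 'bad' -> 'baeba' left to right:
  Step 1: keep 'b'
  Step 2: keep 'a'
  Step 3: insert 'e' [insertion #1]
  Step 4: insert 'b' [insertion #2]
  Step 5: replace d->a
Total insertions: 2

2


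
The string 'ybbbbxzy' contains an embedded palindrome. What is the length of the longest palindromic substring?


Scanning 'ybbbbxzy' for palindromic substrings.
Substring at positions 1-4: 'bbbb'.
Check: reverse('bbbb') = 'bbbb' -> palindrome confirmed.
Neighbouring characters ('y' / 'x') break symmetry, so it cannot extend further.
No longer palindromic substring exists; longest length = 4

4


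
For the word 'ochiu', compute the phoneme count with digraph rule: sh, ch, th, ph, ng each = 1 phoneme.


Parsing 'ochiu' greedily, digraphs first:
  'o' -> vowel phoneme (phonemes so far: 1)
  'ch' -> digraph (1 consonant phoneme) (phonemes so far: 2)
  'i' -> vowel phoneme (phonemes so far: 3)
  'u' -> vowel phoneme (phonemes so far: 4)
Total phonemes: 4

4


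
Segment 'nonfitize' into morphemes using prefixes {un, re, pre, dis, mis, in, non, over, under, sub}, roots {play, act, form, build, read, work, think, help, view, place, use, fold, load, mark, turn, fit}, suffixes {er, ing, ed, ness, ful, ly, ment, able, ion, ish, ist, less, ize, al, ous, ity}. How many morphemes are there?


Segmenting 'nonfitize' against the inventory:
  'non' -> prefix (morpheme 1)
  'fit' -> root (morpheme 2)
  'ize' -> suffix (morpheme 3)
Total morphemes: 3

3


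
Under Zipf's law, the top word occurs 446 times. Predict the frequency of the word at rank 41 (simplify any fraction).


Zipf's law: freq(rank) = f1 / rank
f1 = 446, rank = 41
freq = 446 / 41
GCD(446, 41) = 1
Simplified: 446/41

446/41


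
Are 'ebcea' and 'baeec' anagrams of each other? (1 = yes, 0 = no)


Sort characters of 'ebcea': 'abcee'
Sort characters of 'baeec': 'abcee'
Sorted forms match -> they ARE anagrams
Result: 1

1


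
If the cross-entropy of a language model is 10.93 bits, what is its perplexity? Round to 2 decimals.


Perplexity formula: PP = 2^H
H = 10.93
PP = 2^10.93
Decompose: 2^10.93 = 2^10 * 2^0.93
2^10 = 1024, 2^0.93 ~ 1.9052760
PP ~ 1024 * 1.9052760 = 1951.0026240
Rounded to 2 decimals: 1951.00

1951.00


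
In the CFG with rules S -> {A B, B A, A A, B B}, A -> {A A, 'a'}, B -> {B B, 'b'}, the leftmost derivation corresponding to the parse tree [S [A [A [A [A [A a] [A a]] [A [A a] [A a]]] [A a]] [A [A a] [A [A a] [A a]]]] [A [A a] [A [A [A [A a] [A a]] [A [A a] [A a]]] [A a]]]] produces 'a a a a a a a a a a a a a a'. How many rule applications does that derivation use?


Every bracketed nonterminal node [X ...] in the tree is produced by exactly one rule application.
Reading the tree off as a leftmost derivation:
  Step 1: S  =>  A A   (applied S -> A A)
  Step 2: A A  =>  A A A   (applied A -> A A)
  Step 3: A A A  =>  A A A A   (applied A -> A A)
  Step 4: A A A A  =>  A A A A A   (applied A -> A A)
  Step 5: A A A A A  =>  A A A A A A   (applied A -> A A)
  Step 6: A A A A A A  =>  a A A A A A   (applied A -> a)
  Step 7: a A A A A A  =>  a a A A A A   (applied A -> a)
  Step 8: a a A A A A  =>  a a A A A A A   (applied A -> A A)
  Step 9: a a A A A A A  =>  a a a A A A A   (applied A -> a)
  Step 10: a a a A A A A  =>  a a a a A A A   (applied A -> a)
  Step 11: a a a a A A A  =>  a a a a a A A   (applied A -> a)
  Step 12: a a a a a A A  =>  a a a a a A A A   (applied A -> A A)
  Step 13: a a a a a A A A  =>  a a a a a a A A   (applied A -> a)
  Step 14: a a a a a a A A  =>  a a a a a a A A A   (applied A -> A A)
  Step 15: a a a a a a A A A  =>  a a a a a a a A A   (applied A -> a)
  Step 16: a a a a a a a A A  =>  a a a a a a a a A   (applied A -> a)
  Step 17: a a a a a a a a A  =>  a a a a a a a a A A   (applied A -> A A)
  Step 18: a a a a a a a a A A  =>  a a a a a a a a a A   (applied A -> a)
  Step 19: a a a a a a a a a A  =>  a a a a a a a a a A A   (applied A -> A A)
  Step 20: a a a a a a a a a A A  =>  a a a a a a a a a A A A   (applied A -> A A)
  Step 21: a a a a a a a a a A A A  =>  a a a a a a a a a A A A A   (applied A -> A A)
  Step 22: a a a a a a a a a A A A A  =>  a a a a a a a a a a A A A   (applied A -> a)
  Step 23: a a a a a a a a a a A A A  =>  a a a a a a a a a a a A A   (applied A -> a)
  Step 24: a a a a a a a a a a a A A  =>  a a a a a a a a a a a A A A   (applied A -> A A)
  Step 25: a a a a a a a a a a a A A A  =>  a a a a a a a a a a a a A A   (applied A -> a)
  Step 26: a a a a a a a a a a a a A A  =>  a a a a a a a a a a a a a A   (applied A -> a)
  Step 27: a a a a a a a a a a a a a A  =>  a a a a a a a a a a a a a a   (applied A -> a)
Final yield: a a a a a a a a a a a a a a
Total rewrite steps: 27

27


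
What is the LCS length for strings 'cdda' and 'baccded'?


DP table for LCS of 'cdda' and 'baccded':
       b  a  c  c  d  e  d
    0  0  0  0  0  0  0  0
  c 0  0  0  1  1  1  1  1
  d 0  0  0  1  1  2  2  2
  d 0  0  0  1  1  2  2  3
  a 0  0  1  1  1  2  2  3
LCS: 'cdd'
LCS length = 3

3


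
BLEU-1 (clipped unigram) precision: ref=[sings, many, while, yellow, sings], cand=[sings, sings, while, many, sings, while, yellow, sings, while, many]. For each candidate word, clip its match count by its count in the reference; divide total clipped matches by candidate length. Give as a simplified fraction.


Reference word counts: {'many': 1, 'sings': 2, 'while': 1, 'yellow': 1}
Checking each candidate word (with clipping):
  'sings' -> in reference (ref count 2, used 1/2) -> match (matches: 1)
  'sings' -> in reference (ref count 2, used 2/2) -> match (matches: 2)
  'while' -> in reference (ref count 1, used 1/1) -> match (matches: 3)
  'many' -> in reference (ref count 1, used 1/1) -> match (matches: 4)
  'sings' -> ref count 2 already used up (2/2) -> clipped, no match (matches: 4)
  'while' -> ref count 1 already used up (1/1) -> clipped, no match (matches: 4)
  'yellow' -> in reference (ref count 1, used 1/1) -> match (matches: 5)
  'sings' -> ref count 2 already used up (2/2) -> clipped, no match (matches: 5)
  'while' -> ref count 1 already used up (1/1) -> clipped, no match (matches: 5)
  'many' -> ref count 1 already used up (1/1) -> clipped, no match (matches: 5)
Clipped matches: 5, Candidate length: 10
Precision = 5/10 = 1/2

1/2


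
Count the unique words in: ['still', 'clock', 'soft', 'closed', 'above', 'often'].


Listing all tokens and tracking unique types:
  Token 1: 'still' -> NEW (unique so far: 1)
  Token 2: 'clock' -> NEW (unique so far: 2)
  Token 3: 'soft' -> NEW (unique so far: 3)
  Token 4: 'closed' -> NEW (unique so far: 4)
  Token 5: 'above' -> NEW (unique so far: 5)
  Token 6: 'often' -> NEW (unique so far: 6)
Unique types: ('above', 'clock', 'closed', 'often', 'soft', 'still')
Vocabulary size: 6

6


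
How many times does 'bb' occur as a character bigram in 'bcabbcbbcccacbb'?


Scanning 'bcabbcbbcccacbb' for bigram 'bb':
  Position 0: 'bc' -> no
  Position 1: 'ca' -> no
  Position 2: 'ab' -> no
  Position 3: 'bb' -> MATCH
  Position 4: 'bc' -> no
  Position 5: 'cb' -> no
  Position 6: 'bb' -> MATCH
  Position 7: 'bc' -> no
  Position 8: 'cc' -> no
  Position 9: 'cc' -> no
  Position 10: 'ca' -> no
  Position 11: 'ac' -> no
  Position 12: 'cb' -> no
  Position 13: 'bb' -> MATCH
Total matches: 3

3


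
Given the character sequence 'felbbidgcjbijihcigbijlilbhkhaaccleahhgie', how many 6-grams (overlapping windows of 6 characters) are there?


String 'felbbidgcjbijihcigbijlilbhkhaaccleahhgie' has length L = 40.
Number of overlapping n-grams = L - n + 1
Substituting: 40 - 6 + 1 = 35

35


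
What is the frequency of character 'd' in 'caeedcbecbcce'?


Scanning 'caeedcbecbcce' for 'd':
  Position 4: 'd' -> MATCH (count: 1)
Total occurrences of 'd': 1

1


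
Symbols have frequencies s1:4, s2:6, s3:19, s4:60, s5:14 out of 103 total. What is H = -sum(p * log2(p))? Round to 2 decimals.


Computing entropy H = -sum(p_i * log2(p_i)):
  s1: p = 4/103 = 0.0388, -p*log2(p) = 0.1820
  s2: p = 6/103 = 0.0583, -p*log2(p) = 0.2389
  s3: p = 19/103 = 0.1845, -p*log2(p) = 0.4498
  s4: p = 60/103 = 0.5825, -p*log2(p) = 0.4541
  s5: p = 14/103 = 0.1359, -p*log2(p) = 0.3913
H = sum of terms = 1.7161
Rounded to 2 decimals: 1.72

1.72


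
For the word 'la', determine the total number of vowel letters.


Scanning each character of 'la':
  Position 1: 'l' -> consonant (running count: 0)
  Position 2: 'a' -> vowel (running count: 1)
Total vowels: 1

1


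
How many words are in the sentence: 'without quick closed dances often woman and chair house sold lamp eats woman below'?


Counting words by splitting on spaces:
  Word 1: 'without'
  Word 2: 'quick'
  Word 3: 'closed'
  Word 4: 'dances'
  Word 5: 'often'
  Word 6: 'woman'
  Word 7: 'and'
  Word 8: 'chair'
  Word 9: 'house'
  Word 10: 'sold'
  Word 11: 'lamp'
  Word 12: 'eats'
  Word 13: 'woman'
  Word 14: 'below'
Total words: 14

14


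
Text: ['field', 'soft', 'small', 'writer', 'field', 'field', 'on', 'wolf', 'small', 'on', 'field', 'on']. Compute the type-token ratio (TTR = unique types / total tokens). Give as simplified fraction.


Tokens: 12
Unique types: ('field', 'on', 'small', 'soft', 'wolf', 'writer') = 6
TTR = 6/12
Simplify: divide both by 6 -> 1/2
TTR = 1/2

1/2


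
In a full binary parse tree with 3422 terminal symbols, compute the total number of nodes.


Leaf nodes (terminals): 3422
Internal nodes = n - 1 = 3422 - 1 = 3421
Total = leaves + internal = 3422 + 3421 = 6843

6843


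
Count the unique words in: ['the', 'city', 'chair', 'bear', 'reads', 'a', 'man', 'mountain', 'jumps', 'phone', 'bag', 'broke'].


Listing all tokens and tracking unique types:
  Token 1: 'the' -> NEW (unique so far: 1)
  Token 2: 'city' -> NEW (unique so far: 2)
  Token 3: 'chair' -> NEW (unique so far: 3)
  Token 4: 'bear' -> NEW (unique so far: 4)
  Token 5: 'reads' -> NEW (unique so far: 5)
  Token 6: 'a' -> NEW (unique so far: 6)
  Token 7: 'man' -> NEW (unique so far: 7)
  Token 8: 'mountain' -> NEW (unique so far: 8)
  Token 9: 'jumps' -> NEW (unique so far: 9)
  Token 10: 'phone' -> NEW (unique so far: 10)
  Token 11: 'bag' -> NEW (unique so far: 11)
  Token 12: 'broke' -> NEW (unique so far: 12)
Unique types: ('a', 'bag', 'bear', 'broke', 'chair', 'city', 'jumps', 'man', 'mountain', 'phone', 'reads', 'the')
Vocabulary size: 12

12


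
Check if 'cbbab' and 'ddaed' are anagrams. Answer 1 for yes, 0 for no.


Sort characters of 'cbbab': 'abbbc'
Sort characters of 'ddaed': 'addde'
Sorted forms differ -> they are NOT anagrams
Result: 0

0


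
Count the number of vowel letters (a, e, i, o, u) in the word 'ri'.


Scanning each character of 'ri':
  Position 1: 'r' -> consonant (running count: 0)
  Position 2: 'i' -> vowel (running count: 1)
Total vowels: 1

1


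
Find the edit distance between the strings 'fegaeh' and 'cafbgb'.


Building DP table for s1='fegaeh' (len 6) and s2='cafbgb' (len 6):
       c  a  f  b  g  b
    0  1  2  3  4  5  6
  f 1  1  2  2  3  4  5
  e 2  2  2  3  3  4  5
  g 3  3  3  3  4  3  4
  a 4  4  3  4  4  4  4
  e 5  5  4  4  5  5  5
  h 6  6  5  5  5  6  6
Edit distance = dp[6][6] = 6

6


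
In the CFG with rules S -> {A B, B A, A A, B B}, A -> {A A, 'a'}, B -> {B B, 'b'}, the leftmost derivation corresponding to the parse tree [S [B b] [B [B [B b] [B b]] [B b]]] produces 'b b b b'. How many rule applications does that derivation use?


Every bracketed nonterminal node [X ...] in the tree is produced by exactly one rule application.
Reading the tree off as a leftmost derivation:
  Step 1: S  =>  B B   (applied S -> B B)
  Step 2: B B  =>  b B   (applied B -> b)
  Step 3: b B  =>  b B B   (applied B -> B B)
  Step 4: b B B  =>  b B B B   (applied B -> B B)
  Step 5: b B B B  =>  b b B B   (applied B -> b)
  Step 6: b b B B  =>  b b b B   (applied B -> b)
  Step 7: b b b B  =>  b b b b   (applied B -> b)
Final yield: b b b b
Total rewrite steps: 7

7


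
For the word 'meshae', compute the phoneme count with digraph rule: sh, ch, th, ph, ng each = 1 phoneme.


Parsing 'meshae' greedily, digraphs first:
  'm' -> consonant phoneme (phonemes so far: 1)
  'e' -> vowel phoneme (phonemes so far: 2)
  'sh' -> digraph (1 consonant phoneme) (phonemes so far: 3)
  'a' -> vowel phoneme (phonemes so far: 4)
  'e' -> vowel phoneme (phonemes so far: 5)
Total phonemes: 5

5


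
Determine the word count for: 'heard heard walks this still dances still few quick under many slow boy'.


Counting words by splitting on spaces:
  Word 1: 'heard'
  Word 2: 'heard'
  Word 3: 'walks'
  Word 4: 'this'
  Word 5: 'still'
  Word 6: 'dances'
  Word 7: 'still'
  Word 8: 'few'
  Word 9: 'quick'
  Word 10: 'under'
  Word 11: 'many'
  Word 12: 'slow'
  Word 13: 'boy'
Total words: 13

13


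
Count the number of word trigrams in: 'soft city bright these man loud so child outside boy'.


Word trigrams from [10] words:
  Trigram 1: (soft city bright)
  Trigram 2: (city bright these)
  Trigram 3: (bright these man)
  Trigram 4: (these man loud)
  Trigram 5: (man loud so)
  Trigram 6: (loud so child)
  Trigram 7: (so child outside)
  Trigram 8: (child outside boy)
Total word trigrams: 10 - 2 = 8

8


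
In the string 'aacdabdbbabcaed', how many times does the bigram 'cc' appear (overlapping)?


Scanning 'aacdabdbbabcaed' for bigram 'cc':
  Position 0: 'aa' -> no
  Position 1: 'ac' -> no
  Position 2: 'cd' -> no
  Position 3: 'da' -> no
  Position 4: 'ab' -> no
  Position 5: 'bd' -> no
  Position 6: 'db' -> no
  Position 7: 'bb' -> no
  Position 8: 'ba' -> no
  Position 9: 'ab' -> no
  Position 10: 'bc' -> no
  Position 11: 'ca' -> no
  Position 12: 'ae' -> no
  Position 13: 'ed' -> no
Total matches: 0

0


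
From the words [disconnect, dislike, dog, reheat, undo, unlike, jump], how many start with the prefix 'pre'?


Checking each word for prefix 'pre':
  'disconnect' -> no (count: 0)
  'dislike' -> no (count: 0)
  'dog' -> no (count: 0)
  'reheat' -> no (count: 0)
  'undo' -> no (count: 0)
  'unlike' -> no (count: 0)
  'jump' -> no (count: 0)
Total with prefix 'pre': 0

0


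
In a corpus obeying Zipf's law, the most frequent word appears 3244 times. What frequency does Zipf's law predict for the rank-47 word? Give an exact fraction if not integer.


Zipf's law: freq(rank) = f1 / rank
f1 = 3244, rank = 47
freq = 3244 / 47
GCD(3244, 47) = 1
Simplified: 3244/47

3244/47


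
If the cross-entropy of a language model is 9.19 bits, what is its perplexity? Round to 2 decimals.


Perplexity formula: PP = 2^H
H = 9.19
PP = 2^9.19
Decompose: 2^9.19 = 2^9 * 2^0.19
2^9 = 512, 2^0.19 ~ 1.1407637
PP ~ 512 * 1.1407637 = 584.0710144
Rounded to 2 decimals: 584.07

584.07


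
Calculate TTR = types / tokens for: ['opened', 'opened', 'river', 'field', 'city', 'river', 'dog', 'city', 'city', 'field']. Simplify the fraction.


Tokens: 10
Unique types: ('city', 'dog', 'field', 'opened', 'river') = 5
TTR = 5/10
Simplify: divide both by 5 -> 1/2
TTR = 1/2

1/2


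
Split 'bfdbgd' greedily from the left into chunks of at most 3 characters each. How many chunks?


'bfdbgd' has 6 characters.
Chunking with max size 3:
  Chunk 1: 'bfd' (positions 0-2)
  Chunk 2: 'bgd' (positions 3-5)
Total chunks: ceil(6 / 3) = 2

2


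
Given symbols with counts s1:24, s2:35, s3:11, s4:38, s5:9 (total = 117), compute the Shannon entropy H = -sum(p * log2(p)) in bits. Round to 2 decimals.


Computing entropy H = -sum(p_i * log2(p_i)):
  s1: p = 24/117 = 0.2051, -p*log2(p) = 0.4688
  s2: p = 35/117 = 0.2991, -p*log2(p) = 0.5208
  s3: p = 11/117 = 0.0940, -p*log2(p) = 0.3207
  s4: p = 38/117 = 0.3248, -p*log2(p) = 0.5269
  s5: p = 9/117 = 0.0769, -p*log2(p) = 0.2846
H = sum of terms = 2.1218
Rounded to 2 decimals: 2.12

2.12


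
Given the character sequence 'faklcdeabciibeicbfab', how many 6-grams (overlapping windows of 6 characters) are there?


String 'faklcdeabciibeicbfab' has length L = 20.
Number of overlapping n-grams = L - n + 1
Substituting: 20 - 6 + 1 = 15

15


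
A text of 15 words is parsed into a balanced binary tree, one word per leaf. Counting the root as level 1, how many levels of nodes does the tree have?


In a balanced binary tree with n leaves the deepest leaf is ceil(log2(n)) edges below the root,
so counting node levels inclusive of root and leaves gives ceil(log2(n)) + 1 levels.
log2(15) = 3.9069
ceil(3.9069) = 4
levels = 4 + 1 = 5

5


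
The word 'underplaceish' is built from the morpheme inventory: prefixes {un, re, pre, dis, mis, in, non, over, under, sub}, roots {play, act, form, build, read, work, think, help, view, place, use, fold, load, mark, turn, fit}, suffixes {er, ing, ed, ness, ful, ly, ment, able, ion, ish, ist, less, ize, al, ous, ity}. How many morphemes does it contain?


Segmenting 'underplaceish' against the inventory:
  'under' -> prefix (morpheme 1)
  'place' -> root (morpheme 2)
  'ish' -> suffix (morpheme 3)
Total morphemes: 3

3


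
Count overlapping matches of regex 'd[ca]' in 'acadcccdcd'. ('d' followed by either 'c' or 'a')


Pattern: d[ca] means 'd' followed by either 'c' or 'a'.
Scanning 'acadcccdcd' position-by-position:
  Pos 0: window 'ac' -> no
  Pos 1: window 'ca' -> no
  Pos 2: window 'ad' -> no
  Pos 3: window 'dc' -> MATCH
  Pos 4: window 'cc' -> no
  Pos 5: window 'cc' -> no
  Pos 6: window 'cd' -> no
  Pos 7: window 'dc' -> MATCH
  Pos 8: window 'cd' -> no
  Pos 9: window 'd' -> no
Total matches: 2

2


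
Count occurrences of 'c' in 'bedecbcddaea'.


Scanning 'bedecbcddaea' for 'c':
  Position 4: 'c' -> MATCH (count: 1)
  Position 6: 'c' -> MATCH (count: 2)
Total occurrences of 'c': 2

2


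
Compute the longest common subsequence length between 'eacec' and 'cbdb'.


DP table for LCS of 'eacec' and 'cbdb':
       c  b  d  b
    0  0  0  0  0
  e 0  0  0  0  0
  a 0  0  0  0  0
  c 0  1  1  1  1
  e 0  1  1  1  1
  c 0  1  1  1  1
LCS: 'c'
LCS length = 1

1


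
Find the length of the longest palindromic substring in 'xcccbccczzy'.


Scanning 'xcccbccczzy' for palindromic substrings.
Substring at positions 1-7: 'cccbccc'.
Check: reverse('cccbccc') = 'cccbccc' -> palindrome confirmed.
Neighbouring characters ('x' / 'z') break symmetry, so it cannot extend further.
No longer palindromic substring exists; longest length = 7

7


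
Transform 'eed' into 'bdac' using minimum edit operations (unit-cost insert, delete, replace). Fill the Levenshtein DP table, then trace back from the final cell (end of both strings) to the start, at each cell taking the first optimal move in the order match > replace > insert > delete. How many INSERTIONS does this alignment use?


Edit distance = 4. Backtracking from cell (3, 4) with preference match > replace > insert > delete,
then listing the resulting alignment 'eed' -> 'bdac' left to right:
  Step 1: insert 'b' [insertion #1]
  Step 2: replace e->d
  Step 3: replace e->a
  Step 4: replace d->c
Total insertions: 1

1


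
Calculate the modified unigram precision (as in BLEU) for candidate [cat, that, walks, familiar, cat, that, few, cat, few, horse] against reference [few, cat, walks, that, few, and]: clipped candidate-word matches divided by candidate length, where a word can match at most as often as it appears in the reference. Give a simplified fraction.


Reference word counts: {'and': 1, 'cat': 1, 'few': 2, 'that': 1, 'walks': 1}
Checking each candidate word (with clipping):
  'cat' -> in reference (ref count 1, used 1/1) -> match (matches: 1)
  'that' -> in reference (ref count 1, used 1/1) -> match (matches: 2)
  'walks' -> in reference (ref count 1, used 1/1) -> match (matches: 3)
  'familiar' -> not in reference -> no match (matches: 3)
  'cat' -> ref count 1 already used up (1/1) -> clipped, no match (matches: 3)
  'that' -> ref count 1 already used up (1/1) -> clipped, no match (matches: 3)
  'few' -> in reference (ref count 2, used 1/2) -> match (matches: 4)
  'cat' -> ref count 1 already used up (1/1) -> clipped, no match (matches: 4)
  'few' -> in reference (ref count 2, used 2/2) -> match (matches: 5)
  'horse' -> not in reference -> no match (matches: 5)
Clipped matches: 5, Candidate length: 10
Precision = 5/10 = 1/2

1/2


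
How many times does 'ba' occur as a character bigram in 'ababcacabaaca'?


Scanning 'ababcacabaaca' for bigram 'ba':
  Position 0: 'ab' -> no
  Position 1: 'ba' -> MATCH
  Position 2: 'ab' -> no
  Position 3: 'bc' -> no
  Position 4: 'ca' -> no
  Position 5: 'ac' -> no
  Position 6: 'ca' -> no
  Position 7: 'ab' -> no
  Position 8: 'ba' -> MATCH
  Position 9: 'aa' -> no
  Position 10: 'ac' -> no
  Position 11: 'ca' -> no
Total matches: 2

2


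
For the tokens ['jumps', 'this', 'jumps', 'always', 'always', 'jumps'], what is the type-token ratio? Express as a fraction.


Tokens: 6
Unique types: ('always', 'jumps', 'this') = 3
TTR = 3/6
Simplify: divide both by 3 -> 1/2
TTR = 1/2

1/2


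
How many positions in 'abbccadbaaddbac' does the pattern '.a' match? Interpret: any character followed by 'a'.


Pattern: .a means any character followed by 'a'.
Scanning 'abbccadbaaddbac' position-by-position:
  Pos 0: window 'ab' -> no
  Pos 1: window 'bb' -> no
  Pos 2: window 'bc' -> no
  Pos 3: window 'cc' -> no
  Pos 4: window 'ca' -> MATCH
  Pos 5: window 'ad' -> no
  Pos 6: window 'db' -> no
  Pos 7: window 'ba' -> MATCH
  Pos 8: window 'aa' -> MATCH
  Pos 9: window 'ad' -> no
  Pos 10: window 'dd' -> no
  Pos 11: window 'db' -> no
  Pos 12: window 'ba' -> MATCH
  Pos 13: window 'ac' -> no
  Pos 14: window 'c' -> no
Total matches: 4

4


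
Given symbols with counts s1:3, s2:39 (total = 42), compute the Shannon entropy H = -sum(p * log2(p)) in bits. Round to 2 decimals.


Computing entropy H = -sum(p_i * log2(p_i)):
  s1: p = 3/42 = 0.0714, -p*log2(p) = 0.2720
  s2: p = 39/42 = 0.9286, -p*log2(p) = 0.0993
H = sum of terms = 0.3713
Rounded to 2 decimals: 0.37

0.37


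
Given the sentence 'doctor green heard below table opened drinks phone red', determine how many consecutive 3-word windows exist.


Word trigrams from [9] words:
  Trigram 1: (doctor green heard)
  Trigram 2: (green heard below)
  Trigram 3: (heard below table)
  Trigram 4: (below table opened)
  Trigram 5: (table opened drinks)
  Trigram 6: (opened drinks phone)
  Trigram 7: (drinks phone red)
Total word trigrams: 9 - 2 = 7

7


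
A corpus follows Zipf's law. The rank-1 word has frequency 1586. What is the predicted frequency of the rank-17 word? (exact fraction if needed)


Zipf's law: freq(rank) = f1 / rank
f1 = 1586, rank = 17
freq = 1586 / 17
GCD(1586, 17) = 1
Simplified: 1586/17

1586/17


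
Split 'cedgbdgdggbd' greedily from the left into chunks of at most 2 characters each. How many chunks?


'cedgbdgdggbd' has 12 characters.
Chunking with max size 2:
  Chunk 1: 'ce' (positions 0-1)
  Chunk 2: 'dg' (positions 2-3)
  Chunk 3: 'bd' (positions 4-5)
  Chunk 4: 'gd' (positions 6-7)
  Chunk 5: 'gg' (positions 8-9)
  Chunk 6: 'bd' (positions 10-11)
Total chunks: ceil(12 / 2) = 6

6


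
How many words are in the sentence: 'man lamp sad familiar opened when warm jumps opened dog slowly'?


Counting words by splitting on spaces:
  Word 1: 'man'
  Word 2: 'lamp'
  Word 3: 'sad'
  Word 4: 'familiar'
  Word 5: 'opened'
  Word 6: 'when'
  Word 7: 'warm'
  Word 8: 'jumps'
  Word 9: 'opened'
  Word 10: 'dog'
  Word 11: 'slowly'
Total words: 11

11


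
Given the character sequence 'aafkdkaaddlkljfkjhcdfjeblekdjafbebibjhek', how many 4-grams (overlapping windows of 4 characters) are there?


String 'aafkdkaaddlkljfkjhcdfjeblekdjafbebibjhek' has length L = 40.
Number of overlapping n-grams = L - n + 1
Substituting: 40 - 4 + 1 = 37

37


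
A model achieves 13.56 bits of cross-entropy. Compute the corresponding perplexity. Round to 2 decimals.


Perplexity formula: PP = 2^H
H = 13.56
PP = 2^13.56
Decompose: 2^13.56 = 2^13 * 2^0.56
2^13 = 8192, 2^0.56 ~ 1.4742692
PP ~ 8192 * 1.4742692 = 12077.2132864
Rounded to 2 decimals: 12077.21

12077.21


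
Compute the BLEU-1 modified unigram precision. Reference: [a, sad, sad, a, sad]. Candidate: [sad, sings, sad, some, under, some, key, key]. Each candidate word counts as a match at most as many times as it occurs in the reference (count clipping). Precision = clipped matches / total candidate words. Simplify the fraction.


Reference word counts: {'a': 2, 'sad': 3}
Checking each candidate word (with clipping):
  'sad' -> in reference (ref count 3, used 1/3) -> match (matches: 1)
  'sings' -> not in reference -> no match (matches: 1)
  'sad' -> in reference (ref count 3, used 2/3) -> match (matches: 2)
  'some' -> not in reference -> no match (matches: 2)
  'under' -> not in reference -> no match (matches: 2)
  'some' -> not in reference -> no match (matches: 2)
  'key' -> not in reference -> no match (matches: 2)
  'key' -> not in reference -> no match (matches: 2)
Clipped matches: 2, Candidate length: 8
Precision = 2/8 = 1/4

1/4
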